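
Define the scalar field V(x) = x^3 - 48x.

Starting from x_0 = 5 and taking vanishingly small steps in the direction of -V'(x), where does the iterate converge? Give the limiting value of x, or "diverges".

4

V'(x) = 3(x - 4)(x + 4), so V'(5) = 27.
Gradient descent moves in the -V' direction, i.e. x is decreasing.
The nearest critical point in that direction is x = 4, where V'' = 24 > 0 (a local minimum). The iterate converges there.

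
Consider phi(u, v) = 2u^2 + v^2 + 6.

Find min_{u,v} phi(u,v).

phi(u,v) separates as P(u) + Q(v) + 6, so its minimum is min P + min Q + 6.
P'(u) = 4u vanishes at u ∈ {0}; Q'(v) = 2v vanishes at v ∈ {0}.
Local minima of P (where P''>0): P(0)=0. Local minima of Q: Q(0)=0.
So the global minimum of phi is P(0) + Q(0) + 6 = 0 + 0 + 6 = 6, attained at (0, 0).

6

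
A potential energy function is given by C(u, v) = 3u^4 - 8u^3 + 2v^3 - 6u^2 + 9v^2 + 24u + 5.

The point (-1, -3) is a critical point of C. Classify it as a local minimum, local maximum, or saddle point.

The mixed partial ∂²C/∂u∂v is 0, so the Hessian at any point is diag(C_uu, C_vv) = diag(12(3u^2 - 4u - 1), 6(2v + 3)).
At (-1, -3): H = diag(72, -18).
The eigenvalues have opposite signs, so H is indefinite: a saddle point.

saddle point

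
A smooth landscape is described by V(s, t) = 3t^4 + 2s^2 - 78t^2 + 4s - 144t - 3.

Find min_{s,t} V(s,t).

V(s,t) separates as P(s) + Q(t) − 3, so its minimum is min P + min Q − 3.
P'(s) = 4s + 4 vanishes at s ∈ {-1}; Q'(t) = 12(t - 4)(t + 1)(t + 3) vanishes at t ∈ {-3, -1, 4}.
Local minima of P (where P''>0): P(-1)=-2. Local minima of Q: Q(-3)=-27, Q(4)=-1056.
So the global minimum of V is P(-1) + Q(4) − 3 = -2 − 1056 − 3 = -1061, attained at (-1, 4).

-1061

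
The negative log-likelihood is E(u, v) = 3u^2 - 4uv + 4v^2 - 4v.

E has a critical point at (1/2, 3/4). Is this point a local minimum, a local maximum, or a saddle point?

The Hessian of E is constant: H = [[6, -4], [-4, 8]].
det(H) = 6·8 − (-4)² = 32.
det(H) > 0 and tr(H) = 14 > 0, so H is positive definite and the point is a local minimum.

local minimum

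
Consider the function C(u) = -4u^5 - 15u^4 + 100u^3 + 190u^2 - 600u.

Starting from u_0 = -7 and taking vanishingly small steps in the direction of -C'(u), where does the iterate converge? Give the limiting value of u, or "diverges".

C'(u) = -20(u - 3)(u - 1)(u + 2)(u + 5), so C'(-7) = -16000.
Gradient descent moves in the -C' direction, i.e. u is increasing.
The nearest critical point in that direction is u = -5, where C'' = 2880 > 0 (a local minimum). The iterate converges there.

-5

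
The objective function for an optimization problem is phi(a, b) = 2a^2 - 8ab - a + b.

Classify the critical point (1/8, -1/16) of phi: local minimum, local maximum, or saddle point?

The Hessian of phi is constant: H = [[4, -8], [-8, 0]].
det(H) = 4·0 − (-8)² = -64.
Since det(H) < 0, H is indefinite and the critical point is a saddle point.

saddle point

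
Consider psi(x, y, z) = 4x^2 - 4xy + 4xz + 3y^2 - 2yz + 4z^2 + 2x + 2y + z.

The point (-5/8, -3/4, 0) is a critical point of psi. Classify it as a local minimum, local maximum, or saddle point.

The Hessian is constant: H = [[8, -4, 4], [-4, 6, -2], [4, -2, 8]].
Leading principal minors: Δ₁ = 8, Δ₂ = 32, Δ₃ = 192.
All leading minors are positive, so H is positive definite: a local minimum.

local minimum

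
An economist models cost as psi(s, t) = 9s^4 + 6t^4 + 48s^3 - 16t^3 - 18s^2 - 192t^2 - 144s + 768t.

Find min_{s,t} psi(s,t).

psi(s,t) separates as P(s) + Q(t), so its minimum is min P + min Q.
P'(s) = 36(s - 1)(s + 1)(s + 4) vanishes at s ∈ {-4, -1, 1}; Q'(t) = 24(t - 4)(t - 2)(t + 4) vanishes at t ∈ {-4, 2, 4}.
Local minima of P (where P''>0): P(-4)=-480, P(1)=-105. Local minima of Q: Q(-4)=-3584, Q(4)=512.
So the global minimum of psi is P(-4) + Q(-4) = -480 − 3584 = -4064, attained at (-4, -4).

-4064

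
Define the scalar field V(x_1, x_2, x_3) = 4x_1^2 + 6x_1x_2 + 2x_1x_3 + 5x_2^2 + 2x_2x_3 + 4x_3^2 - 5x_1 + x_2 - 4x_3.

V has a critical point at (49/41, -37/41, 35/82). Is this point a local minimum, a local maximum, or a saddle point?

local minimum

The Hessian is constant: H = [[8, 6, 2], [6, 10, 2], [2, 2, 8]].
Leading principal minors: Δ₁ = 8, Δ₂ = 44, Δ₃ = 328.
All leading minors are positive, so H is positive definite: a local minimum.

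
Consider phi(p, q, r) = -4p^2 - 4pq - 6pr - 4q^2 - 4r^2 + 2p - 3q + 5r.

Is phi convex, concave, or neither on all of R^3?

phi is quadratic, so its Hessian is the constant matrix H = [[-8, -4, -6], [-4, -8, 0], [-6, 0, -8]].
Leading principal minors: -8, 48, -96.
Signs alternate −, +, − ⇒ H ≺ 0 ⇒ concave.

concave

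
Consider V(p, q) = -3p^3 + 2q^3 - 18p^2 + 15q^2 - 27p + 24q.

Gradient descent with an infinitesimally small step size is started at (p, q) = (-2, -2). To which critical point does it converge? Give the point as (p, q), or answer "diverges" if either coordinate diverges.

(-3, -1)

V is separable, so gradient descent decouples: p follows -∂V/∂p, q follows -∂V/∂q.
∂V/∂p = -9(p + 1)(p + 3); at p=-2 this is 9, so p decreases.
∂V/∂q = 6(q + 1)(q + 4); at q=-2 this is -12, so q increases.
p converges to its nearest critical value -3 (a local min of the p-part); q converges to -1. The iterate converges to (-3, -1).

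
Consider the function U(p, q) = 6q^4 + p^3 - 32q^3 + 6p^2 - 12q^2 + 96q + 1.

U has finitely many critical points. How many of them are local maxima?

1

U separates as a function of p plus a function of q, so ∇U=0 decouples.
∂U/∂p = 3p(p + 4) = 0 at p ∈ {-4, 0}; ∂U/∂q = 24(q - 4)(q - 1)(q + 1) = 0 at q ∈ {-1, 1, 4}.
The Hessian is diagonal: diag(U_pp, U_qq). Second derivatives: U_pp(-4)=-12, U_pp(0)=12; U_qq(-1)=240, U_qq(1)=-144, U_qq(4)=360.
Local maxima occur where both diagonal entries negative: (-4, 1). Count: 1.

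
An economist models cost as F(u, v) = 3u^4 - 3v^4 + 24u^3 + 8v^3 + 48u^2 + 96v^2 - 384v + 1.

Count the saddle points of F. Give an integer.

5

F separates as a function of u plus a function of v, so ∇F=0 decouples.
∂F/∂u = 12u(u + 2)(u + 4) = 0 at u ∈ {-4, -2, 0}; ∂F/∂v = -12(v - 4)(v - 2)(v + 4) = 0 at v ∈ {-4, 2, 4}.
The Hessian is diagonal: diag(F_uu, F_vv). Second derivatives: F_uu(-4)=96, F_uu(-2)=-48, F_uu(0)=96; F_vv(-4)=-576, F_vv(2)=144, F_vv(4)=-192.
Saddle points occur where the two diagonal entries have opposite signs: (-4, -4), (-4, 4), (-2, 2), (0, -4), (0, 4). Count: 5.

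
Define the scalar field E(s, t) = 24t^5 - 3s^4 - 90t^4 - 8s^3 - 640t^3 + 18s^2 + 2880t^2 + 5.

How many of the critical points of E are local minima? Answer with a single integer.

E separates as a function of s plus a function of t, so ∇E=0 decouples.
∂E/∂s = -12s(s - 1)(s + 3) = 0 at s ∈ {-3, 0, 1}; ∂E/∂t = 120t(t - 4)(t - 3)(t + 4) = 0 at t ∈ {-4, 0, 3, 4}.
The Hessian is diagonal: diag(E_ss, E_tt). Second derivatives: E_ss(-3)=-144, E_ss(0)=36, E_ss(1)=-48; E_tt(-4)=-26880, E_tt(0)=5760, E_tt(3)=-2520, E_tt(4)=3840.
Local minima occur where both diagonal entries positive: (0, 0), (0, 4). Count: 2.

2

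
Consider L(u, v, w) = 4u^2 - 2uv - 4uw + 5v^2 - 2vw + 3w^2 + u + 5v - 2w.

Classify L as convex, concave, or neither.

L is quadratic, so its Hessian is the constant matrix H = [[8, -2, -4], [-2, 10, -2], [-4, -2, 6]].
Leading principal minors: 8, 76, 232.
All positive ⇒ H ≻ 0 ⇒ convex.

convex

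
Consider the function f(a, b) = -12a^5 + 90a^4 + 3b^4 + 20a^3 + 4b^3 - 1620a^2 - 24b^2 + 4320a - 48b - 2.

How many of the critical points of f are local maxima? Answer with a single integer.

2

f separates as a function of a plus a function of b, so ∇f=0 decouples.
∂f/∂a = -60(a - 4)(a - 3)(a - 2)(a + 3) = 0 at a ∈ {-3, 2, 3, 4}; ∂f/∂b = 12(b - 2)(b + 1)(b + 2) = 0 at b ∈ {-2, -1, 2}.
The Hessian is diagonal: diag(f_aa, f_bb). Second derivatives: f_aa(-3)=12600, f_aa(2)=-600, f_aa(3)=360, f_aa(4)=-840; f_bb(-2)=48, f_bb(-1)=-36, f_bb(2)=144.
Local maxima occur where both diagonal entries negative: (2, -1), (4, -1). Count: 2.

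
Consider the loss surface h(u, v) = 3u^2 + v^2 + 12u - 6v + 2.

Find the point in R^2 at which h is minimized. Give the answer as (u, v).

h(u,v) separates as P(u) + Q(v) + 2, so its minimum is min P + min Q + 2.
P'(u) = 6u + 12 vanishes at u ∈ {-2}; Q'(v) = 2v - 6 vanishes at v ∈ {3}.
Local minima of P (where P''>0): P(-2)=-12. Local minima of Q: Q(3)=-9.
So the global minimum of h is P(-2) + Q(3) + 2 = -12 − 9 + 2 = -19, attained at (-2, 3).

(-2, 3)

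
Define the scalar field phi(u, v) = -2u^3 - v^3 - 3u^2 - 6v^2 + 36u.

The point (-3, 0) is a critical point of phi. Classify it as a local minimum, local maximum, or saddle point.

saddle point

The mixed partial ∂²phi/∂u∂v is 0, so the Hessian at any point is diag(phi_uu, phi_vv) = diag(-6(2u + 1), -6(v + 2)).
At (-3, 0): H = diag(30, -12).
The eigenvalues have opposite signs, so H is indefinite: a saddle point.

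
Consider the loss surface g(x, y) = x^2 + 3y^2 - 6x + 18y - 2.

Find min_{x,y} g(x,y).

-38

g(x,y) separates as P(x) + Q(y) − 2, so its minimum is min P + min Q − 2.
P'(x) = 2x - 6 vanishes at x ∈ {3}; Q'(y) = 6y + 18 vanishes at y ∈ {-3}.
Local minima of P (where P''>0): P(3)=-9. Local minima of Q: Q(-3)=-27.
So the global minimum of g is P(3) + Q(-3) − 2 = -9 − 27 − 2 = -38, attained at (3, -3).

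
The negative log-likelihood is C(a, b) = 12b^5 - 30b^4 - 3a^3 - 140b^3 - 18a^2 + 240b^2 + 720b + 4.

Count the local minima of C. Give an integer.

C separates as a function of a plus a function of b, so ∇C=0 decouples.
∂C/∂a = -9a(a + 4) = 0 at a ∈ {-4, 0}; ∂C/∂b = 60(b - 3)(b - 2)(b + 1)(b + 2) = 0 at b ∈ {-2, -1, 2, 3}.
The Hessian is diagonal: diag(C_aa, C_bb). Second derivatives: C_aa(-4)=36, C_aa(0)=-36; C_bb(-2)=-1200, C_bb(-1)=720, C_bb(2)=-720, C_bb(3)=1200.
Local minima occur where both diagonal entries positive: (-4, -1), (-4, 3). Count: 2.

2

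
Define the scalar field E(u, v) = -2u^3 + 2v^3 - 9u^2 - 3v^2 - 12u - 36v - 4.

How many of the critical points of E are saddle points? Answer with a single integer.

2

E separates as a function of u plus a function of v, so ∇E=0 decouples.
∂E/∂u = -6(u + 1)(u + 2) = 0 at u ∈ {-2, -1}; ∂E/∂v = 6(v - 3)(v + 2) = 0 at v ∈ {-2, 3}.
The Hessian is diagonal: diag(E_uu, E_vv). Second derivatives: E_uu(-2)=6, E_uu(-1)=-6; E_vv(-2)=-30, E_vv(3)=30.
Saddle points occur where the two diagonal entries have opposite signs: (-2, -2), (-1, 3). Count: 2.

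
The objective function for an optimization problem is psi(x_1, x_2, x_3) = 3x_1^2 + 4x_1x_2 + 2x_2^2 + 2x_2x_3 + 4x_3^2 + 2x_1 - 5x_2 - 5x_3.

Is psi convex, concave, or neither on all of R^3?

psi is quadratic, so its Hessian is the constant matrix H = [[6, 4, 0], [4, 4, 2], [0, 2, 8]].
Leading principal minors: 6, 8, 40.
All positive ⇒ H ≻ 0 ⇒ convex.

convex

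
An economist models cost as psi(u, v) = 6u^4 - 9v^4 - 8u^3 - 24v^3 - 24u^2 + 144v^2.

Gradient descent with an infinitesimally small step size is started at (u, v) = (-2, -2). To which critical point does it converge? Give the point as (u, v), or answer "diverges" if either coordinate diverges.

psi is separable, so gradient descent decouples: u follows -∂psi/∂u, v follows -∂psi/∂v.
∂psi/∂u = 24u(u - 2)(u + 1); at u=-2 this is -192, so u increases.
∂psi/∂v = -36v(v - 2)(v + 4); at v=-2 this is -576, so v increases.
u converges to its nearest critical value -1 (a local min of the u-part); v converges to 0. The iterate converges to (-1, 0).

(-1, 0)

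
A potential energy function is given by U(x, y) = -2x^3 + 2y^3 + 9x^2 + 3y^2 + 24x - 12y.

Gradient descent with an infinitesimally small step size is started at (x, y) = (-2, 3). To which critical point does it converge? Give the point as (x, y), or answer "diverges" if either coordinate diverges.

(-1, 1)

U is separable, so gradient descent decouples: x follows -∂U/∂x, y follows -∂U/∂y.
∂U/∂x = -6(x - 4)(x + 1); at x=-2 this is -36, so x increases.
∂U/∂y = 6(y - 1)(y + 2); at y=3 this is 60, so y decreases.
x converges to its nearest critical value -1 (a local min of the x-part); y converges to 1. The iterate converges to (-1, 1).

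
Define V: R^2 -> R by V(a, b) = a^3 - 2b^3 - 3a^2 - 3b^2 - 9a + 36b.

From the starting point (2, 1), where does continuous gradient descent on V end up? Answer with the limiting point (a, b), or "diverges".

V is separable, so gradient descent decouples: a follows -∂V/∂a, b follows -∂V/∂b.
∂V/∂a = 3(a - 3)(a + 1); at a=2 this is -9, so a increases.
∂V/∂b = -6(b - 2)(b + 3); at b=1 this is 24, so b decreases.
a converges to its nearest critical value 3 (a local min of the a-part); b converges to -3. The iterate converges to (3, -3).

(3, -3)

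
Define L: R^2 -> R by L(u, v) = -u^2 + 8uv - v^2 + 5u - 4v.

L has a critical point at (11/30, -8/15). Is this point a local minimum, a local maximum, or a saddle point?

saddle point

The Hessian of L is constant: H = [[-2, 8], [8, -2]].
det(H) = (-2)·(-2) − 8² = -60.
Since det(H) < 0, H is indefinite and the critical point is a saddle point.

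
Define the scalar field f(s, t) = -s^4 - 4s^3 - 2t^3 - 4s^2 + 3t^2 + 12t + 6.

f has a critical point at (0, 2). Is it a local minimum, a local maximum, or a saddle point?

local maximum

The mixed partial ∂²f/∂s∂t is 0, so the Hessian at any point is diag(f_ss, f_tt) = diag(-4(3s^2 + 6s + 2), 6(-2t + 1)).
At (0, 2): H = diag(-8, -18).
Both eigenvalues are negative, so H is negative definite: a local maximum.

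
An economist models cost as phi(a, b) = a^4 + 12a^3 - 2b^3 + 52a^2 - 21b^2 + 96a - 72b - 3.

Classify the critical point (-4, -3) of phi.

The mixed partial ∂²phi/∂a∂b is 0, so the Hessian at any point is diag(phi_aa, phi_bb) = diag(4(3a^2 + 18a + 26), -6(2b + 7)).
At (-4, -3): H = diag(8, -6).
The eigenvalues have opposite signs, so H is indefinite: a saddle point.

saddle point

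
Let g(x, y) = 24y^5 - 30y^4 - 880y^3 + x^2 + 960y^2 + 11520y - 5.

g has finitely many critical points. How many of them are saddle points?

2

g separates as a function of x plus a function of y, so ∇g=0 decouples.
∂g/∂x = 2x = 0 at x ∈ {0}; ∂g/∂y = 120(y - 4)(y - 3)(y + 2)(y + 4) = 0 at y ∈ {-4, -2, 3, 4}.
The Hessian is diagonal: diag(g_xx, g_yy). Second derivatives: g_xx(0)=2; g_yy(-4)=-13440, g_yy(-2)=7200, g_yy(3)=-4200, g_yy(4)=5760.
Saddle points occur where the two diagonal entries have opposite signs: (0, -4), (0, 3). Count: 2.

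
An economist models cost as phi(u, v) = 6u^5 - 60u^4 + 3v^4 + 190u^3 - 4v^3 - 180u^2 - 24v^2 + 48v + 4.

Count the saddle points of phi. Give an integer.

6

phi separates as a function of u plus a function of v, so ∇phi=0 decouples.
∂phi/∂u = 30u(u - 4)(u - 3)(u - 1) = 0 at u ∈ {0, 1, 3, 4}; ∂phi/∂v = 12(v - 2)(v - 1)(v + 2) = 0 at v ∈ {-2, 1, 2}.
The Hessian is diagonal: diag(phi_uu, phi_vv). Second derivatives: phi_uu(0)=-360, phi_uu(1)=180, phi_uu(3)=-180, phi_uu(4)=360; phi_vv(-2)=144, phi_vv(1)=-36, phi_vv(2)=48.
Saddle points occur where the two diagonal entries have opposite signs: (0, -2), (0, 2), (1, 1), (3, -2), (3, 2), (4, 1). Count: 6.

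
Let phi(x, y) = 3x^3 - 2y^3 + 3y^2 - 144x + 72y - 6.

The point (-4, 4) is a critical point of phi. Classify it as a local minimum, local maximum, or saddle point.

local maximum

The mixed partial ∂²phi/∂x∂y is 0, so the Hessian at any point is diag(phi_xx, phi_yy) = diag(18x, 6(-2y + 1)).
At (-4, 4): H = diag(-72, -42).
Both eigenvalues are negative, so H is negative definite: a local maximum.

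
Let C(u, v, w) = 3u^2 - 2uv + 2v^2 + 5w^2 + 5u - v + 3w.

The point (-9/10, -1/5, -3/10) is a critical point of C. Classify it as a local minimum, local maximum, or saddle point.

local minimum

The Hessian is constant: H = [[6, -2, 0], [-2, 4, 0], [0, 0, 10]].
Leading principal minors: Δ₁ = 6, Δ₂ = 20, Δ₃ = 200.
All leading minors are positive, so H is positive definite: a local minimum.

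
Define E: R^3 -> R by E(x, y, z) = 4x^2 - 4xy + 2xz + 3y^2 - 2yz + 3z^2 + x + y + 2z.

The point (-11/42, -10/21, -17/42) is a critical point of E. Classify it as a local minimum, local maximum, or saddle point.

The Hessian is constant: H = [[8, -4, 2], [-4, 6, -2], [2, -2, 6]].
Leading principal minors: Δ₁ = 8, Δ₂ = 32, Δ₃ = 168.
All leading minors are positive, so H is positive definite: a local minimum.

local minimum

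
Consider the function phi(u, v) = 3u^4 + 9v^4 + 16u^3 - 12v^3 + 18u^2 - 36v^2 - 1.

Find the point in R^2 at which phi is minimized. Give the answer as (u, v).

(-3, 2)

phi(u,v) separates as P(u) + Q(v) − 1, so its minimum is min P + min Q − 1.
P'(u) = 12u(u + 1)(u + 3) vanishes at u ∈ {-3, -1, 0}; Q'(v) = 36v(v - 2)(v + 1) vanishes at v ∈ {-1, 0, 2}.
Local minima of P (where P''>0): P(-3)=-27, P(0)=0. Local minima of Q: Q(-1)=-15, Q(2)=-96.
So the global minimum of phi is P(-3) + Q(2) − 1 = -27 − 96 − 1 = -124, attained at (-3, 2).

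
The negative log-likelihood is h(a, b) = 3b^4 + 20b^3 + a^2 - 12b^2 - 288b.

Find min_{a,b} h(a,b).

-416

h(a,b) separates as P(a) + Q(b), so its minimum is min P + min Q.
P'(a) = 2a vanishes at a ∈ {0}; Q'(b) = 12(b - 2)(b + 3)(b + 4) vanishes at b ∈ {-4, -3, 2}.
Local minima of P (where P''>0): P(0)=0. Local minima of Q: Q(-4)=448, Q(2)=-416.
So the global minimum of h is P(0) + Q(2) = 0 − 416 = -416, attained at (0, 2).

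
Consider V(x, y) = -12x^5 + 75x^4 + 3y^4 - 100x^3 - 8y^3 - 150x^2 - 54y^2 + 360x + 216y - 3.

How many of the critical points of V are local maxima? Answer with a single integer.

2

V separates as a function of x plus a function of y, so ∇V=0 decouples.
∂V/∂x = -60(x - 3)(x - 2)(x - 1)(x + 1) = 0 at x ∈ {-1, 1, 2, 3}; ∂V/∂y = 12(y - 3)(y - 2)(y + 3) = 0 at y ∈ {-3, 2, 3}.
The Hessian is diagonal: diag(V_xx, V_yy). Second derivatives: V_xx(-1)=1440, V_xx(1)=-240, V_xx(2)=180, V_xx(3)=-480; V_yy(-3)=360, V_yy(2)=-60, V_yy(3)=72.
Local maxima occur where both diagonal entries negative: (1, 2), (3, 2). Count: 2.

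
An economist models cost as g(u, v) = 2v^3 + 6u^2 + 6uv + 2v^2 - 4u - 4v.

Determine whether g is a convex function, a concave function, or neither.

neither

The term 2v^3 is cubic, so the Hessian is not constant.
∂²g/∂v² = 12v + 4, which takes both signs as v varies (negative for sufficiently negative v). A diagonal entry of the Hessian changing sign means the Hessian is neither positive- nor negative-semidefinite on all of R^2.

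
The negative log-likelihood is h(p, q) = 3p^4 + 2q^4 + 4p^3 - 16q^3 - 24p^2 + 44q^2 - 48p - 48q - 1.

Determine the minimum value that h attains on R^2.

h(p,q) separates as A(p) + B(q) − 1, so its minimum is min A + min B − 1.
A'(p) = 12(p - 2)(p + 1)(p + 2) vanishes at p ∈ {-2, -1, 2}; B'(q) = 8(q - 3)(q - 2)(q - 1) vanishes at q ∈ {1, 2, 3}.
Local minima of A (where A''>0): A(-2)=16, A(2)=-112. Local minima of B: B(1)=-18, B(3)=-18.
So the global minimum of h is A(2) + B(1) − 1 = -112 − 18 − 1 = -131, attained at (2, 1).

-131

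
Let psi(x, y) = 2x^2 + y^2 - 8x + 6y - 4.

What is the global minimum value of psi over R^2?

-21

psi(x,y) separates as P(x) + Q(y) − 4, so its minimum is min P + min Q − 4.
P'(x) = 4x - 8 vanishes at x ∈ {2}; Q'(y) = 2y + 6 vanishes at y ∈ {-3}.
Local minima of P (where P''>0): P(2)=-8. Local minima of Q: Q(-3)=-9.
So the global minimum of psi is P(2) + Q(-3) − 4 = -8 − 9 − 4 = -21, attained at (2, -3).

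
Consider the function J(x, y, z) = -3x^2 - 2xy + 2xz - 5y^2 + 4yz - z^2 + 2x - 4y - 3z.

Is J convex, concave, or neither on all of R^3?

concave

J is quadratic, so its Hessian is the constant matrix H = [[-6, -2, 2], [-2, -10, 4], [2, 4, -2]].
Leading principal minors: -6, 56, -8.
Signs alternate −, +, − ⇒ H ≺ 0 ⇒ concave.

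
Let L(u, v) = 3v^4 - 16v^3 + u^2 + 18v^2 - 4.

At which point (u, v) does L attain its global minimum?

(0, 3)

L(u,v) separates as P(u) + Q(v) − 4, so its minimum is min P + min Q − 4.
P'(u) = 2u vanishes at u ∈ {0}; Q'(v) = 12v(v - 3)(v - 1) vanishes at v ∈ {0, 1, 3}.
Local minima of P (where P''>0): P(0)=0. Local minima of Q: Q(0)=0, Q(3)=-27.
So the global minimum of L is P(0) + Q(3) − 4 = 0 − 27 − 4 = -31, attained at (0, 3).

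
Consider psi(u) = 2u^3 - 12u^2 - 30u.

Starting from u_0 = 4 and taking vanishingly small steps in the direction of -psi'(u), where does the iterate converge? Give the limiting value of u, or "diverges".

5

psi'(u) = 6(u - 5)(u + 1), so psi'(4) = -30.
Gradient descent moves in the -psi' direction, i.e. u is increasing.
The nearest critical point in that direction is u = 5, where psi'' = 36 > 0 (a local minimum). The iterate converges there.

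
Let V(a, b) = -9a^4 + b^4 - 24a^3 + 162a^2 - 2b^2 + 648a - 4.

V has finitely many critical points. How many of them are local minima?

2

V separates as a function of a plus a function of b, so ∇V=0 decouples.
∂V/∂a = -36(a - 3)(a + 2)(a + 3) = 0 at a ∈ {-3, -2, 3}; ∂V/∂b = 4b(b - 1)(b + 1) = 0 at b ∈ {-1, 0, 1}.
The Hessian is diagonal: diag(V_aa, V_bb). Second derivatives: V_aa(-3)=-216, V_aa(-2)=180, V_aa(3)=-1080; V_bb(-1)=8, V_bb(0)=-4, V_bb(1)=8.
Local minima occur where both diagonal entries positive: (-2, -1), (-2, 1). Count: 2.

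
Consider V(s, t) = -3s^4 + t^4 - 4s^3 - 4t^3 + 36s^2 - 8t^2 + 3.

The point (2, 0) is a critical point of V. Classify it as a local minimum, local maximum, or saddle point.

The mixed partial ∂²V/∂s∂t is 0, so the Hessian at any point is diag(V_ss, V_tt) = diag(12(-3s^2 - 2s + 6), 4(3t^2 - 6t - 4)).
At (2, 0): H = diag(-120, -16).
Both eigenvalues are negative, so H is negative definite: a local maximum.

local maximum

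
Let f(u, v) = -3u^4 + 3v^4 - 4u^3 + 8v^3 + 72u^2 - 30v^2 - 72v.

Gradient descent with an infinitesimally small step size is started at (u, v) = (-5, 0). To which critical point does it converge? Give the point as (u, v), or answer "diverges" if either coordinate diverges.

f is separable, so gradient descent decouples: u follows -∂f/∂u, v follows -∂f/∂v.
∂f/∂u = -12u(u - 3)(u + 4); at u=-5 this is 480, so u decreases.
∂f/∂v = 12(v - 2)(v + 1)(v + 3); at v=0 this is -72, so v increases.
The u-coordinate has no critical point in that direction and runs off to infinity.

diverges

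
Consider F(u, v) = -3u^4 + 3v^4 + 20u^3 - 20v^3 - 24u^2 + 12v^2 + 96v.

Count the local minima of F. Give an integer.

F separates as a function of u plus a function of v, so ∇F=0 decouples.
∂F/∂u = -12u(u - 4)(u - 1) = 0 at u ∈ {0, 1, 4}; ∂F/∂v = 12(v - 4)(v - 2)(v + 1) = 0 at v ∈ {-1, 2, 4}.
The Hessian is diagonal: diag(F_uu, F_vv). Second derivatives: F_uu(0)=-48, F_uu(1)=36, F_uu(4)=-144; F_vv(-1)=180, F_vv(2)=-72, F_vv(4)=120.
Local minima occur where both diagonal entries positive: (1, -1), (1, 4). Count: 2.

2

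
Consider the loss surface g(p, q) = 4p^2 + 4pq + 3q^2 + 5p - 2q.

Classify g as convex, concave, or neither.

g is quadratic, so its Hessian is the constant matrix H = [[8, 4], [4, 6]].
det(H) = 32, tr(H) = 14.
det(H) > 0 and tr(H) > 0, so H is positive definite everywhere: convex.

convex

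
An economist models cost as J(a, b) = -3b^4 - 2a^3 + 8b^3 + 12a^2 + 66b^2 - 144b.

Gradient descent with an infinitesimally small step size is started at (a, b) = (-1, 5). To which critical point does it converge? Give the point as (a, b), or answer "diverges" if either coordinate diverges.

diverges

J is separable, so gradient descent decouples: a follows -∂J/∂a, b follows -∂J/∂b.
∂J/∂a = -6a(a - 4); at a=-1 this is -30, so a increases.
∂J/∂b = -12(b - 4)(b - 1)(b + 3); at b=5 this is -384, so b increases.
The b-coordinate has no critical point in that direction and runs off to infinity.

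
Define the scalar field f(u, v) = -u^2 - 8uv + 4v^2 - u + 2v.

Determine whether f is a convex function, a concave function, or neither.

f is quadratic, so its Hessian is the constant matrix H = [[-2, -8], [-8, 8]].
det(H) = -80, tr(H) = 6.
det(H) < 0, so H is indefinite: neither convex nor concave.

neither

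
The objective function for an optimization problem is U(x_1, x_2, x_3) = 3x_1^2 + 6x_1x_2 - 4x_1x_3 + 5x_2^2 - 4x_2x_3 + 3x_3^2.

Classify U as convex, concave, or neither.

convex

U is quadratic, so its Hessian is the constant matrix H = [[6, 6, -4], [6, 10, -4], [-4, -4, 6]].
Leading principal minors: 6, 24, 80.
All positive ⇒ H ≻ 0 ⇒ convex.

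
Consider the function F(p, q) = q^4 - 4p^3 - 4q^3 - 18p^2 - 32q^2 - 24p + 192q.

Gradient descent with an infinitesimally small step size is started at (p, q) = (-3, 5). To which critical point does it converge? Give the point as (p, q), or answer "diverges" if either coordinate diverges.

(-2, 4)

F is separable, so gradient descent decouples: p follows -∂F/∂p, q follows -∂F/∂q.
∂F/∂p = -12(p + 1)(p + 2); at p=-3 this is -24, so p increases.
∂F/∂q = 4(q - 4)(q - 3)(q + 4); at q=5 this is 72, so q decreases.
p converges to its nearest critical value -2 (a local min of the p-part); q converges to 4. The iterate converges to (-2, 4).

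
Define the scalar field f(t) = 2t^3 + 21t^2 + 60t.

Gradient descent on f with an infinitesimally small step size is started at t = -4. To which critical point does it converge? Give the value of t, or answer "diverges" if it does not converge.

f'(t) = 6(t + 2)(t + 5), so f'(-4) = -12.
Gradient descent moves in the -f' direction, i.e. t is increasing.
The nearest critical point in that direction is t = -2, where f'' = 18 > 0 (a local minimum). The iterate converges there.

-2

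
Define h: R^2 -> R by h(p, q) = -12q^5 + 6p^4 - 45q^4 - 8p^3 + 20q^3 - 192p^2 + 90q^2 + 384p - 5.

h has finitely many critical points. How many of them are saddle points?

h separates as a function of p plus a function of q, so ∇h=0 decouples.
∂h/∂p = 24(p - 4)(p - 1)(p + 4) = 0 at p ∈ {-4, 1, 4}; ∂h/∂q = -60q(q - 1)(q + 1)(q + 3) = 0 at q ∈ {-3, -1, 0, 1}.
The Hessian is diagonal: diag(h_pp, h_qq). Second derivatives: h_pp(-4)=960, h_pp(1)=-360, h_pp(4)=576; h_qq(-3)=1440, h_qq(-1)=-240, h_qq(0)=180, h_qq(1)=-480.
Saddle points occur where the two diagonal entries have opposite signs: (-4, -1), (-4, 1), (1, -3), (1, 0), (4, -1), (4, 1). Count: 6.

6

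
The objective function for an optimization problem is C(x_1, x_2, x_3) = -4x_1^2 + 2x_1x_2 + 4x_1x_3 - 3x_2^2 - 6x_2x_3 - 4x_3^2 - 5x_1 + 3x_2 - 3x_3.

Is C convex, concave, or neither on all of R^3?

concave

C is quadratic, so its Hessian is the constant matrix H = [[-8, 2, 4], [2, -6, -6], [4, -6, -8]].
Leading principal minors: -8, 44, -64.
Signs alternate −, +, − ⇒ H ≺ 0 ⇒ concave.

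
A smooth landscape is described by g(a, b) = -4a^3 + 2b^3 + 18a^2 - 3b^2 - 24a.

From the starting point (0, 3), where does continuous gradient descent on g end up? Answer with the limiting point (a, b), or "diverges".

g is separable, so gradient descent decouples: a follows -∂g/∂a, b follows -∂g/∂b.
∂g/∂a = -12(a - 2)(a - 1); at a=0 this is -24, so a increases.
∂g/∂b = 6b(b - 1); at b=3 this is 36, so b decreases.
a converges to its nearest critical value 1 (a local min of the a-part); b converges to 1. The iterate converges to (1, 1).

(1, 1)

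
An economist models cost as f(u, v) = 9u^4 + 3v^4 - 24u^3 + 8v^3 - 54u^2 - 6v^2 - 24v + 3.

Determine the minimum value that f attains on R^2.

-421

f(u,v) separates as P(u) + Q(v) + 3, so its minimum is min P + min Q + 3.
P'(u) = 36u(u - 3)(u + 1) vanishes at u ∈ {-1, 0, 3}; Q'(v) = 12(v - 1)(v + 1)(v + 2) vanishes at v ∈ {-2, -1, 1}.
Local minima of P (where P''>0): P(-1)=-21, P(3)=-405. Local minima of Q: Q(-2)=8, Q(1)=-19.
So the global minimum of f is P(3) + Q(1) + 3 = -405 − 19 + 3 = -421, attained at (3, 1).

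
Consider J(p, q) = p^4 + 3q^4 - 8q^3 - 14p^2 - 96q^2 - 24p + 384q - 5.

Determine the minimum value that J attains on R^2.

-1914

J(p,q) separates as A(p) + B(q) − 5, so its minimum is min A + min B − 5.
A'(p) = 4(p - 3)(p + 1)(p + 2) vanishes at p ∈ {-2, -1, 3}; B'(q) = 12(q - 4)(q - 2)(q + 4) vanishes at q ∈ {-4, 2, 4}.
Local minima of A (where A''>0): A(-2)=8, A(3)=-117. Local minima of B: B(-4)=-1792, B(4)=256.
So the global minimum of J is A(3) + B(-4) − 5 = -117 − 1792 − 5 = -1914, attained at (3, -4).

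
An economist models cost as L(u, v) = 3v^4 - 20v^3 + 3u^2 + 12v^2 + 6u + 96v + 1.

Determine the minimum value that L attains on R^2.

L(u,v) separates as P(u) + Q(v) + 1, so its minimum is min P + min Q + 1.
P'(u) = 6u + 6 vanishes at u ∈ {-1}; Q'(v) = 12(v - 4)(v - 2)(v + 1) vanishes at v ∈ {-1, 2, 4}.
Local minima of P (where P''>0): P(-1)=-3. Local minima of Q: Q(-1)=-61, Q(4)=64.
So the global minimum of L is P(-1) + Q(-1) + 1 = -3 − 61 + 1 = -63, attained at (-1, -1).

-63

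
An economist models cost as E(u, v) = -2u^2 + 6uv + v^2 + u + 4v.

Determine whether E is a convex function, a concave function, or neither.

neither

E is quadratic, so its Hessian is the constant matrix H = [[-4, 6], [6, 2]].
det(H) = -44, tr(H) = -2.
det(H) < 0, so H is indefinite: neither convex nor concave.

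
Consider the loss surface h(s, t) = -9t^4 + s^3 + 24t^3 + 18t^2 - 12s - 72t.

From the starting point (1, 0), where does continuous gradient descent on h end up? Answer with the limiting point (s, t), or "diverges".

(2, 1)

h is separable, so gradient descent decouples: s follows -∂h/∂s, t follows -∂h/∂t.
∂h/∂s = 3(s - 2)(s + 2); at s=1 this is -9, so s increases.
∂h/∂t = -36(t - 2)(t - 1)(t + 1); at t=0 this is -72, so t increases.
s converges to its nearest critical value 2 (a local min of the s-part); t converges to 1. The iterate converges to (2, 1).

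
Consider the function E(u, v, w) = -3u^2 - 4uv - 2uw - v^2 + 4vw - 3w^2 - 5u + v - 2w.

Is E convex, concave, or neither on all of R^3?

neither

E is quadratic, so its Hessian is the constant matrix H = [[-6, -4, -2], [-4, -2, 4], [-2, 4, -6]].
Leading principal minors: -6, -4, 192.
Neither pattern holds ⇒ H is indefinite ⇒ neither convex nor concave.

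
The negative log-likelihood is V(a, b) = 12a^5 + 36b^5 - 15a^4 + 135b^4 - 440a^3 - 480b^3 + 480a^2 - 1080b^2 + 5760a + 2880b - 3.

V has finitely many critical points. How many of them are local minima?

V separates as a function of a plus a function of b, so ∇V=0 decouples.
∂V/∂a = 60(a - 4)(a - 3)(a + 2)(a + 4) = 0 at a ∈ {-4, -2, 3, 4}; ∂V/∂b = 180(b - 2)(b - 1)(b + 2)(b + 4) = 0 at b ∈ {-4, -2, 1, 2}.
The Hessian is diagonal: diag(V_aa, V_bb). Second derivatives: V_aa(-4)=-6720, V_aa(-2)=3600, V_aa(3)=-2100, V_aa(4)=2880; V_bb(-4)=-10800, V_bb(-2)=4320, V_bb(1)=-2700, V_bb(2)=4320.
Local minima occur where both diagonal entries positive: (-2, -2), (-2, 2), (4, -2), (4, 2). Count: 4.

4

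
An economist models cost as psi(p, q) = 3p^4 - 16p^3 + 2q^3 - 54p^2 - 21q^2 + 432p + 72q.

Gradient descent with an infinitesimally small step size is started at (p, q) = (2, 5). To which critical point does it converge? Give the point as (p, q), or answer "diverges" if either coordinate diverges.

psi is separable, so gradient descent decouples: p follows -∂psi/∂p, q follows -∂psi/∂q.
∂psi/∂p = 12(p - 4)(p - 3)(p + 3); at p=2 this is 120, so p decreases.
∂psi/∂q = 6(q - 4)(q - 3); at q=5 this is 12, so q decreases.
p converges to its nearest critical value -3 (a local min of the p-part); q converges to 4. The iterate converges to (-3, 4).

(-3, 4)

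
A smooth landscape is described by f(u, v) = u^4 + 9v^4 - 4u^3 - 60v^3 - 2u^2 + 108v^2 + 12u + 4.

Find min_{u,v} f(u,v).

-5

f(u,v) separates as P(u) + Q(v) + 4, so its minimum is min P + min Q + 4.
P'(u) = 4(u - 3)(u - 1)(u + 1) vanishes at u ∈ {-1, 1, 3}; Q'(v) = 36v(v - 3)(v - 2) vanishes at v ∈ {0, 2, 3}.
Local minima of P (where P''>0): P(-1)=-9, P(3)=-9. Local minima of Q: Q(0)=0, Q(3)=81.
So the global minimum of f is P(-1) + Q(0) + 4 = -9 + 0 + 4 = -5, attained at (-1, 0).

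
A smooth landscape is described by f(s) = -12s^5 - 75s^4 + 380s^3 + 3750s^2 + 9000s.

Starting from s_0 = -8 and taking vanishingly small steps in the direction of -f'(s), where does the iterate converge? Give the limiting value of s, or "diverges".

f'(s) = -60(s - 5)(s + 2)(s + 3)(s + 5), so f'(-8) = -70200.
Gradient descent moves in the -f' direction, i.e. s is increasing.
The nearest critical point in that direction is s = -5, where f'' = 3600 > 0 (a local minimum). The iterate converges there.

-5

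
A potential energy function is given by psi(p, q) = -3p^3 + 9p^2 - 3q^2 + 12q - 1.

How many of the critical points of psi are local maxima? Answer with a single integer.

1

psi separates as a function of p plus a function of q, so ∇psi=0 decouples.
∂psi/∂p = -9p(p - 2) = 0 at p ∈ {0, 2}; ∂psi/∂q = -6(q - 2) = 0 at q ∈ {2}.
The Hessian is diagonal: diag(psi_pp, psi_qq). Second derivatives: psi_pp(0)=18, psi_pp(2)=-18; psi_qq(2)=-6.
Local maxima occur where both diagonal entries negative: (2, 2). Count: 1.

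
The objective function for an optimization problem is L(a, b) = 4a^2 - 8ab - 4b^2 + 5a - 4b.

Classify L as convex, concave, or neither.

neither

L is quadratic, so its Hessian is the constant matrix H = [[8, -8], [-8, -8]].
det(H) = -128, tr(H) = 0.
det(H) < 0, so H is indefinite: neither convex nor concave.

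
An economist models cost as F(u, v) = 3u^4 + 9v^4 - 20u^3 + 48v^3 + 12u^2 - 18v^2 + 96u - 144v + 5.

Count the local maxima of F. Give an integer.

F separates as a function of u plus a function of v, so ∇F=0 decouples.
∂F/∂u = 12(u - 4)(u - 2)(u + 1) = 0 at u ∈ {-1, 2, 4}; ∂F/∂v = 36(v - 1)(v + 1)(v + 4) = 0 at v ∈ {-4, -1, 1}.
The Hessian is diagonal: diag(F_uu, F_vv). Second derivatives: F_uu(-1)=180, F_uu(2)=-72, F_uu(4)=120; F_vv(-4)=540, F_vv(-1)=-216, F_vv(1)=360.
Local maxima occur where both diagonal entries negative: (2, -1). Count: 1.

1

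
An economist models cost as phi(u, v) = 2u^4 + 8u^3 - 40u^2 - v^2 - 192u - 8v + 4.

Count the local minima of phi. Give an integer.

phi separates as a function of u plus a function of v, so ∇phi=0 decouples.
∂phi/∂u = 8(u - 3)(u + 2)(u + 4) = 0 at u ∈ {-4, -2, 3}; ∂phi/∂v = -2(v + 4) = 0 at v ∈ {-4}.
The Hessian is diagonal: diag(phi_uu, phi_vv). Second derivatives: phi_uu(-4)=112, phi_uu(-2)=-80, phi_uu(3)=280; phi_vv(-4)=-2.
Local minima occur where both diagonal entries positive: none. Count: 0.

0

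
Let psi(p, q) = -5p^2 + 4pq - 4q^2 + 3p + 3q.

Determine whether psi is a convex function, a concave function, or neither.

psi is quadratic, so its Hessian is the constant matrix H = [[-10, 4], [4, -8]].
det(H) = 64, tr(H) = -18.
det(H) > 0 and tr(H) < 0, so H is negative definite everywhere: concave.

concave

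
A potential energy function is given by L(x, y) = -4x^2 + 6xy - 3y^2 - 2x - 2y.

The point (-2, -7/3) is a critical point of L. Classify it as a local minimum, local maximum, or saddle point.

local maximum

The Hessian of L is constant: H = [[-8, 6], [6, -6]].
det(H) = (-8)·(-6) − 6² = 12.
det(H) > 0 and tr(H) = -14 < 0, so H is negative definite and the point is a local maximum.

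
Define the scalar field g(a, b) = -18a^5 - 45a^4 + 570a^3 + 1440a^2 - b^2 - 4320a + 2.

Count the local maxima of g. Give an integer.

2

g separates as a function of a plus a function of b, so ∇g=0 decouples.
∂g/∂a = -90(a - 4)(a - 1)(a + 3)(a + 4) = 0 at a ∈ {-4, -3, 1, 4}; ∂g/∂b = -2b = 0 at b ∈ {0}.
The Hessian is diagonal: diag(g_aa, g_bb). Second derivatives: g_aa(-4)=3600, g_aa(-3)=-2520, g_aa(1)=5400, g_aa(4)=-15120; g_bb(0)=-2.
Local maxima occur where both diagonal entries negative: (-3, 0), (4, 0). Count: 2.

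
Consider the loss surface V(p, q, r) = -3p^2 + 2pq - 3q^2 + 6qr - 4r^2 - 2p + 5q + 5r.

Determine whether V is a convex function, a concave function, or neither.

V is quadratic, so its Hessian is the constant matrix H = [[-6, 2, 0], [2, -6, 6], [0, 6, -8]].
Leading principal minors: -6, 32, -40.
Signs alternate −, +, − ⇒ H ≺ 0 ⇒ concave.

concave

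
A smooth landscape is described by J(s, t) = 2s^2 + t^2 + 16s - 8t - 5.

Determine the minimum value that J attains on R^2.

-53

J(s,t) separates as P(s) + Q(t) − 5, so its minimum is min P + min Q − 5.
P'(s) = 4s + 16 vanishes at s ∈ {-4}; Q'(t) = 2(t - 4) vanishes at t ∈ {4}.
Local minima of P (where P''>0): P(-4)=-32. Local minima of Q: Q(4)=-16.
So the global minimum of J is P(-4) + Q(4) − 5 = -32 − 16 − 5 = -53, attained at (-4, 4).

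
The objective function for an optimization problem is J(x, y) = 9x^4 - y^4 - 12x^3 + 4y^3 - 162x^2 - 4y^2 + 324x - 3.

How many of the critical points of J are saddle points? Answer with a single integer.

J separates as a function of x plus a function of y, so ∇J=0 decouples.
∂J/∂x = 36(x - 3)(x - 1)(x + 3) = 0 at x ∈ {-3, 1, 3}; ∂J/∂y = -4y(y - 2)(y - 1) = 0 at y ∈ {0, 1, 2}.
The Hessian is diagonal: diag(J_xx, J_yy). Second derivatives: J_xx(-3)=864, J_xx(1)=-288, J_xx(3)=432; J_yy(0)=-8, J_yy(1)=4, J_yy(2)=-8.
Saddle points occur where the two diagonal entries have opposite signs: (-3, 0), (-3, 2), (1, 1), (3, 0), (3, 2). Count: 5.

5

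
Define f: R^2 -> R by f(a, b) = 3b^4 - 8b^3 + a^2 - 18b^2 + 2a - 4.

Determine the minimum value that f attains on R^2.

f(a,b) separates as P(a) + Q(b) − 4, so its minimum is min P + min Q − 4.
P'(a) = 2a + 2 vanishes at a ∈ {-1}; Q'(b) = 12b(b - 3)(b + 1) vanishes at b ∈ {-1, 0, 3}.
Local minima of P (where P''>0): P(-1)=-1. Local minima of Q: Q(-1)=-7, Q(3)=-135.
So the global minimum of f is P(-1) + Q(3) − 4 = -1 − 135 − 4 = -140, attained at (-1, 3).

-140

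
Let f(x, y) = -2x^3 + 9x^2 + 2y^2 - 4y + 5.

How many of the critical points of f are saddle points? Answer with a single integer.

1

f separates as a function of x plus a function of y, so ∇f=0 decouples.
∂f/∂x = -6x(x - 3) = 0 at x ∈ {0, 3}; ∂f/∂y = 4(y - 1) = 0 at y ∈ {1}.
The Hessian is diagonal: diag(f_xx, f_yy). Second derivatives: f_xx(0)=18, f_xx(3)=-18; f_yy(1)=4.
Saddle points occur where the two diagonal entries have opposite signs: (3, 1). Count: 1.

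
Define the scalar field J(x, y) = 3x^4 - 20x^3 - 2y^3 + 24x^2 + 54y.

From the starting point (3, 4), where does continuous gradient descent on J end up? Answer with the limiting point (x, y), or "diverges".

diverges

J is separable, so gradient descent decouples: x follows -∂J/∂x, y follows -∂J/∂y.
∂J/∂x = 12x(x - 4)(x - 1); at x=3 this is -72, so x increases.
∂J/∂y = -6(y - 3)(y + 3); at y=4 this is -42, so y increases.
The y-coordinate has no critical point in that direction and runs off to infinity.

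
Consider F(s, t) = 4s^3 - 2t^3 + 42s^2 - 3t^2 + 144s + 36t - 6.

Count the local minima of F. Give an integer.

F separates as a function of s plus a function of t, so ∇F=0 decouples.
∂F/∂s = 12(s + 3)(s + 4) = 0 at s ∈ {-4, -3}; ∂F/∂t = -6(t - 2)(t + 3) = 0 at t ∈ {-3, 2}.
The Hessian is diagonal: diag(F_ss, F_tt). Second derivatives: F_ss(-4)=-12, F_ss(-3)=12; F_tt(-3)=30, F_tt(2)=-30.
Local minima occur where both diagonal entries positive: (-3, -3). Count: 1.

1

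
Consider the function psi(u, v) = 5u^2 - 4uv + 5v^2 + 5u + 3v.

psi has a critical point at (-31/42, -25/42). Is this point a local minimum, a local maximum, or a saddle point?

local minimum

The Hessian of psi is constant: H = [[10, -4], [-4, 10]].
det(H) = 10·10 − (-4)² = 84.
det(H) > 0 and tr(H) = 20 > 0, so H is positive definite and the point is a local minimum.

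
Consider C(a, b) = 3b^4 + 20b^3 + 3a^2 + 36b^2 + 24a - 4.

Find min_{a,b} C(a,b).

-52

C(a,b) separates as P(a) + Q(b) − 4, so its minimum is min P + min Q − 4.
P'(a) = 6a + 24 vanishes at a ∈ {-4}; Q'(b) = 12b(b + 2)(b + 3) vanishes at b ∈ {-3, -2, 0}.
Local minima of P (where P''>0): P(-4)=-48. Local minima of Q: Q(-3)=27, Q(0)=0.
So the global minimum of C is P(-4) + Q(0) − 4 = -48 + 0 − 4 = -52, attained at (-4, 0).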